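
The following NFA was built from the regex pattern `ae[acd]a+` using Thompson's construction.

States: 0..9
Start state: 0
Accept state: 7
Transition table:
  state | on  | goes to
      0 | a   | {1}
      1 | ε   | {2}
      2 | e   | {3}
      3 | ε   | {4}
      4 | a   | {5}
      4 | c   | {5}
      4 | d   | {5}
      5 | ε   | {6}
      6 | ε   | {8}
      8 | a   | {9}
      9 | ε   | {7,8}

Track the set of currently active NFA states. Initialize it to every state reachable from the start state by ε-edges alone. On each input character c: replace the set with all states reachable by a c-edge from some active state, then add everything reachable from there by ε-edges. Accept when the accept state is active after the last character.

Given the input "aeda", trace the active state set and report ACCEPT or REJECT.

Answer: ACCEPT

Trace:
S₀ = ε-closure({0}) = {0}
'a' @ 1: {1,2}
'e' @ 2: {3,4}
'd' @ 3: {5,6,8}
'a' @ 4: {7,8,9}  (accept∈set)
after full input: {7,8,9}  (accept=7 in)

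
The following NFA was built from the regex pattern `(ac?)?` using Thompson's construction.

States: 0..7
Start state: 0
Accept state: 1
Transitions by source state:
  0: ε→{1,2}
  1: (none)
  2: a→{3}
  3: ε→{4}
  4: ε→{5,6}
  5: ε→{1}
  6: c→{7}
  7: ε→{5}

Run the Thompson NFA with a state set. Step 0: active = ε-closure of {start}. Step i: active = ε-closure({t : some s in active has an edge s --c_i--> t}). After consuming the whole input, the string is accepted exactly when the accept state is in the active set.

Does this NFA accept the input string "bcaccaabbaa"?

initial (ε-close {0}): {0,1,2}
'b' @ 1: {}  — no active states
rest 'caccaabbaa' ignored (set empty)
final: {}; accept 1 not in set

Answer: REJECT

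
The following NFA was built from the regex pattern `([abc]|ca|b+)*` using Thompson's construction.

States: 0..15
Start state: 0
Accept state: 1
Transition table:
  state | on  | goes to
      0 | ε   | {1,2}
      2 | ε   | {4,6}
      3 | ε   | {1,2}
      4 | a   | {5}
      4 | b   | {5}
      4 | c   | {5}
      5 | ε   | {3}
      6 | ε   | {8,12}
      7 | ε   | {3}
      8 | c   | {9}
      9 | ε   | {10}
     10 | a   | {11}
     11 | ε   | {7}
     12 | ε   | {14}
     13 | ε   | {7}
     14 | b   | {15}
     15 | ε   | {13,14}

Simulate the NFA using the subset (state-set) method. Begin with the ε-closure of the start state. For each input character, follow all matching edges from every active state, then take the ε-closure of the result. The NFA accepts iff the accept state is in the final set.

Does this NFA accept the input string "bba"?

start: ε-closure({0}) = {0,1,2,4,6,8,12,14}
'b' @ 1: {1,2,3,4,5,6,7,8,12,13,14,15}  ✓accept
'b' @ 2: {1,2,3,4,5,6,7,8,12,13,14,15}  ✓accept
'a' @ 3: {1,2,3,4,5,6,8,12,14}  ✓accept
after full input: {1,2,3,4,5,6,8,12,14}  (accept=1 in)

Answer: ACCEPT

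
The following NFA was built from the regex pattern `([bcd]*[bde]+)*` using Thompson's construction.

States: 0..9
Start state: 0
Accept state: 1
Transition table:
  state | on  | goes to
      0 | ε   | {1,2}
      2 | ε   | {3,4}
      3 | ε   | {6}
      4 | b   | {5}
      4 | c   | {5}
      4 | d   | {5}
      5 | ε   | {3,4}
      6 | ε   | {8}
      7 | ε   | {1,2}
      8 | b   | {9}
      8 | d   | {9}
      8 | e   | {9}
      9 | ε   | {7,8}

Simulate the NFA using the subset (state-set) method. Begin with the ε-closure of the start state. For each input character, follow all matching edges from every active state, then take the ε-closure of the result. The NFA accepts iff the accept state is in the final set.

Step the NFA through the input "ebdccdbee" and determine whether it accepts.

start: ε-closure({0}) = {0,1,2,3,4,6,8}
'e' @ 1: {1,2,3,4,6,7,8,9}  (accept∈set)
'b' @ 2: {1,2,3,4,5,6,7,8,9}  (accept∈set)
'd' @ 3: {1,2,3,4,5,6,7,8,9}  (accept∈set)
'c' @ 4: {3,4,5,6,8}
'c' @ 5: {3,4,5,6,8}
'd' @ 6: {1,2,3,4,5,6,7,8,9}  (accept∈set)
'b' @ 7: {1,2,3,4,5,6,7,8,9}  (accept∈set)
'e' @ 8: {1,2,3,4,6,7,8,9}  (accept∈set)
'e' @ 9: {1,2,3,4,6,7,8,9}  (accept∈set)
final: {1,2,3,4,6,7,8,9}; accept 1 in set

Answer: ACCEPT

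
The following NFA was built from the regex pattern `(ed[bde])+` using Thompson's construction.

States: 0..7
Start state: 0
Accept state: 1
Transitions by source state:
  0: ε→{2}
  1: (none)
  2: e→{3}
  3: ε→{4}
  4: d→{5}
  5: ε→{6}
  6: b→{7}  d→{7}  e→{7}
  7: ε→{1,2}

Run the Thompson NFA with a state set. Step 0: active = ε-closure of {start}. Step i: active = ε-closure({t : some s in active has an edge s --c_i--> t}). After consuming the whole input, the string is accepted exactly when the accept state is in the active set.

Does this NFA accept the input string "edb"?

Answer: ACCEPT

Derivation:
initial (ε-close {0}): {0,2}
'e' @ 1: {3,4}
'd' @ 2: {5,6}
'b' @ 3: {1,2,7}  [accepting]
end set {1,2,7} — state 1 in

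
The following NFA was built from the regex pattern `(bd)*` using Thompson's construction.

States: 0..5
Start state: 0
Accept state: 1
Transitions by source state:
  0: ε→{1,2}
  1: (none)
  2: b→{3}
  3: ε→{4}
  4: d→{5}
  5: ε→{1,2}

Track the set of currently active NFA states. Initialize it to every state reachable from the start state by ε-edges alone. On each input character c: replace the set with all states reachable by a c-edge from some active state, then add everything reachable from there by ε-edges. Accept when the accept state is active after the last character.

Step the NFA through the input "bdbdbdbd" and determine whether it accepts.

initial (ε-close {0}): {0,1,2}
'b' @ 1: {3,4}
'd' @ 2: {1,2,5}  ✓accept
'b' @ 3: {3,4}
'd' @ 4: {1,2,5}  ✓accept
'b' @ 5: {3,4}
'd' @ 6: {1,2,5}  ✓accept
'b' @ 7: {3,4}
'd' @ 8: {1,2,5}  ✓accept
after full input: {1,2,5}  (accept=1 in)

Answer: ACCEPT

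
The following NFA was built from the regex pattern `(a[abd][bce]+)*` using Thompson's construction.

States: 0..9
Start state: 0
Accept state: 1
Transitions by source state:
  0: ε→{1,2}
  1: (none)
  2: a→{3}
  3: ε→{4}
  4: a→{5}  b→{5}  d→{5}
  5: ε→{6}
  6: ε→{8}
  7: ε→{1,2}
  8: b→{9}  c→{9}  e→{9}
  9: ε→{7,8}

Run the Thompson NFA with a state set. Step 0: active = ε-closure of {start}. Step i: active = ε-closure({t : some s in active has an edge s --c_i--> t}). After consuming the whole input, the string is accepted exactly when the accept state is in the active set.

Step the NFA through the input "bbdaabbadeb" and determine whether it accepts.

initial (ε-close {0}): {0,1,2}
'b' @ 1: {}  — no active states
rest 'bdaabbadeb' ignored (set empty)
final: {}; accept 1 not in set

Answer: REJECT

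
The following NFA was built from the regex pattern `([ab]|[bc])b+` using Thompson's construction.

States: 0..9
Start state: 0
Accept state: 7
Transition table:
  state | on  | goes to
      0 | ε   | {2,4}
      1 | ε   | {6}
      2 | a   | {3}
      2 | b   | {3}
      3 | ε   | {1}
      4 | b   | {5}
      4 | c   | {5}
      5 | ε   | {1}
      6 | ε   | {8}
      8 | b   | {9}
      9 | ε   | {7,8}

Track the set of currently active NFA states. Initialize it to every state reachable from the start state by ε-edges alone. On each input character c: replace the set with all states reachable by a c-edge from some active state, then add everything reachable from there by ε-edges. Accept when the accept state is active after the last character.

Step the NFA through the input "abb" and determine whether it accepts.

Answer: ACCEPT

Derivation:
start: ε-closure({0}) = {0,2,4}
'a' @ 1: {1,3,6,8}
'b' @ 2: {7,8,9}  ✓accept
'b' @ 3: {7,8,9}  ✓accept
end set {7,8,9} — state 7 in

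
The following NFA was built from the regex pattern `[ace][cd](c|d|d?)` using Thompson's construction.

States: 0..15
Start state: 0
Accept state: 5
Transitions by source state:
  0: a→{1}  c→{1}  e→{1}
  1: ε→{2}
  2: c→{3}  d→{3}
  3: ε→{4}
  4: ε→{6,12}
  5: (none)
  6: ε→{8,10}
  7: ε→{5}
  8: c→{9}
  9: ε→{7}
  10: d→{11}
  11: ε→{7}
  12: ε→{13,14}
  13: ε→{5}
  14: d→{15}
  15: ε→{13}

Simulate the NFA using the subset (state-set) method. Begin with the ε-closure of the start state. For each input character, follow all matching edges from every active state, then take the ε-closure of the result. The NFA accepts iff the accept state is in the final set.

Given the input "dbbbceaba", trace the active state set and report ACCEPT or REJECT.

start: ε-closure({0}) = {0}
'd' @ 1: {}  — dead — no transitions
rest 'bbbceaba' ignored (set empty)
after full input: {}  (accept=5 not in)

Answer: REJECT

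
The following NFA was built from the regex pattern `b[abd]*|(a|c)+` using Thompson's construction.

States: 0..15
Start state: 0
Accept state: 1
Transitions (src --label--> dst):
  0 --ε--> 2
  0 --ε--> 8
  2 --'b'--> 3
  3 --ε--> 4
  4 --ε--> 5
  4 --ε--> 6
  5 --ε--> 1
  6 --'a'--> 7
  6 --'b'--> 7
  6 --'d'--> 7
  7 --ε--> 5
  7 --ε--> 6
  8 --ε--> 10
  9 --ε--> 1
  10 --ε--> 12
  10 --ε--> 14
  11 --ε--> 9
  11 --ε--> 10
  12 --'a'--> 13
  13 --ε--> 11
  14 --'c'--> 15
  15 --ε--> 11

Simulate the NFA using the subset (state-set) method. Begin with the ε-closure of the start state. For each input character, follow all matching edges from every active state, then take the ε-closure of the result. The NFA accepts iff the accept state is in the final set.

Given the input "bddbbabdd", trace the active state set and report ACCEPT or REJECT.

Answer: ACCEPT

Trace:
start: ε-closure({0}) = {0,2,8,10,12,14}
'b' @ 1: {1,3,4,5,6}  ✓accept
'd' @ 2: {1,5,6,7}  ✓accept
'd' @ 3: {1,5,6,7}  ✓accept
'b' @ 4: {1,5,6,7}  ✓accept
'b' @ 5: {1,5,6,7}  ✓accept
'a' @ 6: {1,5,6,7}  ✓accept
'b' @ 7: {1,5,6,7}  ✓accept
'd' @ 8: {1,5,6,7}  ✓accept
'd' @ 9: {1,5,6,7}  ✓accept
after full input: {1,5,6,7}  (accept=1 in)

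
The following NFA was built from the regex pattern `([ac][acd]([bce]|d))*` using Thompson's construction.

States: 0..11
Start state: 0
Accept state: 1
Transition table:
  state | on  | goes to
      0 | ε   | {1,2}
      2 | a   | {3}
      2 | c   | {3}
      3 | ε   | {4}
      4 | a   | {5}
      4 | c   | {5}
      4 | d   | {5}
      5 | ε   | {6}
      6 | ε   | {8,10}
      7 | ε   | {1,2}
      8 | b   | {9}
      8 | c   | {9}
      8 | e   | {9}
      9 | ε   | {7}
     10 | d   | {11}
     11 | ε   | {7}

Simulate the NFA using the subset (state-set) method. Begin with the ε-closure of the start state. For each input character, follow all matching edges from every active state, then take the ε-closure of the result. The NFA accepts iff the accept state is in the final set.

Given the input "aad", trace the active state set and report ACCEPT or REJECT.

Answer: ACCEPT

Steps:
initial (ε-close {0}): {0,1,2}
'a' @ 1: {3,4}
'a' @ 2: {5,6,8,10}
'd' @ 3: {1,2,7,11}  [accepting]
final: {1,2,7,11}; accept 1 in set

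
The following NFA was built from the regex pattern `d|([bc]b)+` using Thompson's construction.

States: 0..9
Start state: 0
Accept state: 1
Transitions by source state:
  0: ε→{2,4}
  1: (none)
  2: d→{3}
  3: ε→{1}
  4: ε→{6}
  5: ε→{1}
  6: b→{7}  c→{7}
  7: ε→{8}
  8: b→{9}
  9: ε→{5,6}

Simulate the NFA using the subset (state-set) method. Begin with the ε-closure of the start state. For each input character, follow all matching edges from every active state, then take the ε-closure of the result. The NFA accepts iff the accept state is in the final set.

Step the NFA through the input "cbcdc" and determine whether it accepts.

Answer: REJECT

Trace:
S₀ = ε-closure({0}) = {0,2,4,6}
'c' @ 1: {7,8}
'b' @ 2: {1,5,6,9}  (accept∈set)
'c' @ 3: {7,8}
'd' @ 4: {}  — no active states
rest 'c' ignored (set empty)
after full input: {}  (accept=1 not in)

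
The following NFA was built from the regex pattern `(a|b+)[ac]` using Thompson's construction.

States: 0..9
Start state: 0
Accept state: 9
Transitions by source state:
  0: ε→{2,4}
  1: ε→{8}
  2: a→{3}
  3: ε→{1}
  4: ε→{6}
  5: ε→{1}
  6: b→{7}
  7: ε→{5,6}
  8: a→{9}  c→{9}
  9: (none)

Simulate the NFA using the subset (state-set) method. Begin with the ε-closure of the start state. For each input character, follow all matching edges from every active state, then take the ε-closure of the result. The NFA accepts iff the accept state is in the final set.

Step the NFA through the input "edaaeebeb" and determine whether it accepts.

Answer: REJECT

Steps:
S₀ = ε-closure({0}) = {0,2,4,6}
'e' @ 1: {}  — state set empty
rest 'daaeebeb' ignored (set empty)
after full input: {}  (accept=9 not in)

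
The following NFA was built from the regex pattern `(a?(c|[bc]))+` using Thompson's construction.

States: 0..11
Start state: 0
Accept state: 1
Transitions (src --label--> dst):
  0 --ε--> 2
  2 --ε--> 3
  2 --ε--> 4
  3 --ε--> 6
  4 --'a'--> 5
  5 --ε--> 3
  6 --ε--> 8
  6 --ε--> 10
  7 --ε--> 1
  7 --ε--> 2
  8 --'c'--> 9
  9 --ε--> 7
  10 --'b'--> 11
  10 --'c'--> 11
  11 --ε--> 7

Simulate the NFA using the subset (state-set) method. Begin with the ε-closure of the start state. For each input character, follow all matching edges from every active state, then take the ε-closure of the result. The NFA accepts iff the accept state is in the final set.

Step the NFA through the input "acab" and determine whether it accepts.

S₀ = ε-closure({0}) = {0,2,3,4,6,8,10}
'a' @ 1: {3,5,6,8,10}
'c' @ 2: {1,2,3,4,6,7,8,9,10,11}  [accepting]
'a' @ 3: {3,5,6,8,10}
'b' @ 4: {1,2,3,4,6,7,8,10,11}  [accepting]
after full input: {1,2,3,4,6,7,8,10,11}  (accept=1 in)

Answer: ACCEPT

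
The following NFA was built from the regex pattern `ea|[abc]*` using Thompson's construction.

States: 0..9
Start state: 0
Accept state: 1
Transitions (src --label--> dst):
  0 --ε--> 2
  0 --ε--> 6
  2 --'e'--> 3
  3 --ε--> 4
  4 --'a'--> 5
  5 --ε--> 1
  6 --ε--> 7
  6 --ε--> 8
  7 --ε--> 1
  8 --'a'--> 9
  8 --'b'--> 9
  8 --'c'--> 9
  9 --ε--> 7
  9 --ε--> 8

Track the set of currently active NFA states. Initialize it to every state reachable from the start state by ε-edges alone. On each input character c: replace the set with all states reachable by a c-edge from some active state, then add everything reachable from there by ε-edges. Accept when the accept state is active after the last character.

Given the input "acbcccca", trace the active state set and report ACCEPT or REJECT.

Answer: ACCEPT

Trace:
S₀ = ε-closure({0}) = {0,1,2,6,7,8}
'a' @ 1: {1,7,8,9}  ✓accept
'c' @ 2: {1,7,8,9}  ✓accept
'b' @ 3: {1,7,8,9}  ✓accept
'c' @ 4: {1,7,8,9}  ✓accept
'c' @ 5: {1,7,8,9}  ✓accept
'c' @ 6: {1,7,8,9}  ✓accept
'c' @ 7: {1,7,8,9}  ✓accept
'a' @ 8: {1,7,8,9}  ✓accept
final: {1,7,8,9}; accept 1 in set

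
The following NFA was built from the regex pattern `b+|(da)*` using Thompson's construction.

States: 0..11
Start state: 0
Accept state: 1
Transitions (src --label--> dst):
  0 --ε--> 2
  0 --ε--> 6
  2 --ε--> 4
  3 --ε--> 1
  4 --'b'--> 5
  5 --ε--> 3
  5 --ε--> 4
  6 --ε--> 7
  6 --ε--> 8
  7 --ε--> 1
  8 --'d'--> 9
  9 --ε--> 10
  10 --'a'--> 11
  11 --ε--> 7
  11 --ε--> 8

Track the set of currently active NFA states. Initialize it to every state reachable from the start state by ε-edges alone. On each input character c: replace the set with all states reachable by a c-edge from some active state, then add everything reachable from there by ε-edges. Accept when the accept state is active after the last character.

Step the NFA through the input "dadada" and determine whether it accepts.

initial (ε-close {0}): {0,1,2,4,6,7,8}
'd' @ 1: {9,10}
'a' @ 2: {1,7,8,11}  ✓accept
'd' @ 3: {9,10}
'a' @ 4: {1,7,8,11}  ✓accept
'd' @ 5: {9,10}
'a' @ 6: {1,7,8,11}  ✓accept
end set {1,7,8,11} — state 1 in

Answer: ACCEPT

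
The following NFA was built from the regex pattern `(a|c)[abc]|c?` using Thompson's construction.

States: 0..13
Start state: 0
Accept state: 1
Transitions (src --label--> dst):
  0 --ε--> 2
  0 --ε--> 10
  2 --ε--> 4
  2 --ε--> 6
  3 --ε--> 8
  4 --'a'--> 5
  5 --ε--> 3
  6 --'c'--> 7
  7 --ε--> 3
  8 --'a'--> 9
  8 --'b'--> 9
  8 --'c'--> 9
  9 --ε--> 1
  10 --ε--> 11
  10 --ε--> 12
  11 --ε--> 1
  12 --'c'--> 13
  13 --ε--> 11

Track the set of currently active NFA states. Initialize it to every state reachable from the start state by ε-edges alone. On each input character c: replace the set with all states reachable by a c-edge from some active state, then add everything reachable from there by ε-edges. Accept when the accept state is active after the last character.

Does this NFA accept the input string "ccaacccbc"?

initial (ε-close {0}): {0,1,2,4,6,10,11,12}
'c' @ 1: {1,3,7,8,11,13}  (accept∈set)
'c' @ 2: {1,9}  (accept∈set)
'a' @ 3: {}  — dead — no transitions
rest 'acccbc' ignored (set empty)
after full input: {}  (accept=1 not in)

Answer: REJECT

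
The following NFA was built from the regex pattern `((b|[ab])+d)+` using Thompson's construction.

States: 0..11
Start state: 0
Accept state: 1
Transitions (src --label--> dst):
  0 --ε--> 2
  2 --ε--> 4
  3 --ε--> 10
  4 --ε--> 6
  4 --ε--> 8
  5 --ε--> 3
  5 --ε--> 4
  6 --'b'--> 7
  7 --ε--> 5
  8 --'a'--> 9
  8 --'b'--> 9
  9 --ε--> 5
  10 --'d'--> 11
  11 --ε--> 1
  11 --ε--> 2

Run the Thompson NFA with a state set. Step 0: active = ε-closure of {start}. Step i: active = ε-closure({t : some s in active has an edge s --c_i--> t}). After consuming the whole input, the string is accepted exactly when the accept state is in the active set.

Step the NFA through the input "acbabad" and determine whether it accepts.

Answer: REJECT

Steps:
start: ε-closure({0}) = {0,2,4,6,8}
'a' @ 1: {3,4,5,6,8,9,10}
'c' @ 2: {}  — state set empty
rest 'babad' ignored (set empty)
end set {} — state 1 not in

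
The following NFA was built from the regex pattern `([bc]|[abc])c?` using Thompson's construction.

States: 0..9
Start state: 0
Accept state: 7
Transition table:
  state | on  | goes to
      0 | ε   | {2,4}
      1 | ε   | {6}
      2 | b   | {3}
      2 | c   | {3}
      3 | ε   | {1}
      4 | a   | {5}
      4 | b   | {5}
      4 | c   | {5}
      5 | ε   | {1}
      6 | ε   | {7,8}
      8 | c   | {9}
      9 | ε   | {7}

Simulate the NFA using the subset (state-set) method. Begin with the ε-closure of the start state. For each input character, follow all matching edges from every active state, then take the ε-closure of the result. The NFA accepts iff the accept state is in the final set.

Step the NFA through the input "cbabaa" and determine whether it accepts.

initial (ε-close {0}): {0,2,4}
'c' @ 1: {1,3,5,6,7,8}  [accepting]
'b' @ 2: {}  — dead — no transitions
rest 'abaa' ignored (set empty)
end set {} — state 7 not in

Answer: REJECT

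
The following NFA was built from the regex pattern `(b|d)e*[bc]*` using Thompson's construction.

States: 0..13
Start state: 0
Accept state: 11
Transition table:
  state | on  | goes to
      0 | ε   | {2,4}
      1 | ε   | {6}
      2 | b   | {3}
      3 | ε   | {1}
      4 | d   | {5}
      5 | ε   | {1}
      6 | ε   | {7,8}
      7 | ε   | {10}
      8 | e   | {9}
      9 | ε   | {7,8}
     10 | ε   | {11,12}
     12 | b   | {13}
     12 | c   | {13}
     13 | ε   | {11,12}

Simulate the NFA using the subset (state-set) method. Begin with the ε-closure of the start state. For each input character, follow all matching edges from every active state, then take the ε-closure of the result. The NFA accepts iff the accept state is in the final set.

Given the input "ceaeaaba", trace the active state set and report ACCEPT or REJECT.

Answer: REJECT

Steps:
start: ε-closure({0}) = {0,2,4}
'c' @ 1: {}  — no active states
rest 'eaeaaba' ignored (set empty)
after full input: {}  (accept=11 not in)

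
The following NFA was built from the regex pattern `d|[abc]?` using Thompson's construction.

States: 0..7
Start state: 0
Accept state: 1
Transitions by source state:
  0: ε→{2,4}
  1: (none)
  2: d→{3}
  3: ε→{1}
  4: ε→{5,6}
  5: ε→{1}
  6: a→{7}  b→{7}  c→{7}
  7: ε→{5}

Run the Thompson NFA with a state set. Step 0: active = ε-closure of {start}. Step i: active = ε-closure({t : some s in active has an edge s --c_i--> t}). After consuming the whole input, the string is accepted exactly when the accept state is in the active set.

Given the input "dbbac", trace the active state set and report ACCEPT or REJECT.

Answer: REJECT

Trace:
start: ε-closure({0}) = {0,1,2,4,5,6}
'd' @ 1: {1,3}  (accept∈set)
'b' @ 2: {}  — state set empty
rest 'bac' ignored (set empty)
end set {} — state 1 not in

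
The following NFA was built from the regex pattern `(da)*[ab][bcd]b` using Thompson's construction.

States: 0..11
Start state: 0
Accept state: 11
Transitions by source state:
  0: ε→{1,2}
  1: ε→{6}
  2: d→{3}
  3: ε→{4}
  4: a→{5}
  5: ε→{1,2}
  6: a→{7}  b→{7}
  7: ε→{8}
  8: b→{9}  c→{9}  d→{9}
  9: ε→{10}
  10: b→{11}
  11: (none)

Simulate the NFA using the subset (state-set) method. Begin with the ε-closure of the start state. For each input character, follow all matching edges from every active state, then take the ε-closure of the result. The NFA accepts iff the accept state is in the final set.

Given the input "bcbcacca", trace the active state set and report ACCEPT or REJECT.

Answer: REJECT

Derivation:
start: ε-closure({0}) = {0,1,2,6}
'b' @ 1: {7,8}
'c' @ 2: {9,10}
'b' @ 3: {11}  (accept∈set)
'c' @ 4: {}  — state set empty
rest 'acca' ignored (set empty)
after full input: {}  (accept=11 not in)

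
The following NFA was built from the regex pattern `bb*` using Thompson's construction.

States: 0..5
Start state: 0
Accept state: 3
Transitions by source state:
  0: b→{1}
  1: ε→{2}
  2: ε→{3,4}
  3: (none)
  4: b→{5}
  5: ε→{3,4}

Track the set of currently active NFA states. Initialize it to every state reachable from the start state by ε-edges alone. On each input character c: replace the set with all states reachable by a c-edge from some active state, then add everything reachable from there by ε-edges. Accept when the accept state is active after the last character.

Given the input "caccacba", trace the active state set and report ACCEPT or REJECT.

initial (ε-close {0}): {0}
'c' @ 1: {}  — dead — no transitions
rest 'accacba' ignored (set empty)
after full input: {}  (accept=3 not in)

Answer: REJECT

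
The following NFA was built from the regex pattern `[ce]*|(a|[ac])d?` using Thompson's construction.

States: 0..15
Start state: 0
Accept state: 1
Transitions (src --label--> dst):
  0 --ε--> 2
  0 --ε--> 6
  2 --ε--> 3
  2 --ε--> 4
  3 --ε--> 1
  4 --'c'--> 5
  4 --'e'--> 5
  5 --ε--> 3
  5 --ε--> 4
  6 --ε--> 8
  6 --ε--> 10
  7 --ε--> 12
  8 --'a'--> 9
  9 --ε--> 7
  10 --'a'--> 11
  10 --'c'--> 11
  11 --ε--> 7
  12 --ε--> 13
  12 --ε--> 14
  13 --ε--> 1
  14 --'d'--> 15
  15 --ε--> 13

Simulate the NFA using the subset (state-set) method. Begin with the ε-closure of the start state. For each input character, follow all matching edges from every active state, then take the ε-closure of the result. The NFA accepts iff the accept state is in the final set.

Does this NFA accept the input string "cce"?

S₀ = ε-closure({0}) = {0,1,2,3,4,6,8,10}
'c' @ 1: {1,3,4,5,7,11,12,13,14}  (accept∈set)
'c' @ 2: {1,3,4,5}  (accept∈set)
'e' @ 3: {1,3,4,5}  (accept∈set)
end set {1,3,4,5} — state 1 in

Answer: ACCEPT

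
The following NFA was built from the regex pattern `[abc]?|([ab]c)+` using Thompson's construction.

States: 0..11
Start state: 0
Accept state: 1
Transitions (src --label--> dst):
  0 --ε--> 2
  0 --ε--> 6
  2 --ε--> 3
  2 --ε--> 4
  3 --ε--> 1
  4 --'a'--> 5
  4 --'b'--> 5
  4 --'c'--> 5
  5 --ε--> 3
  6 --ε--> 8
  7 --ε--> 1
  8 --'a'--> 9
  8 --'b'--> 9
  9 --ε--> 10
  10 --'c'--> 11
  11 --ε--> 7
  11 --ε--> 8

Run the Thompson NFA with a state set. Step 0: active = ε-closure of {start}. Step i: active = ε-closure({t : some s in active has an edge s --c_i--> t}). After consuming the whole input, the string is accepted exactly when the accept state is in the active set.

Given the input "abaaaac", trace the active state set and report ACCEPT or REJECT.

Answer: REJECT

Trace:
initial (ε-close {0}): {0,1,2,3,4,6,8}
'a' @ 1: {1,3,5,9,10}  ✓accept
'b' @ 2: {}  — dead — no transitions
rest 'aaaac' ignored (set empty)
end set {} — state 1 not in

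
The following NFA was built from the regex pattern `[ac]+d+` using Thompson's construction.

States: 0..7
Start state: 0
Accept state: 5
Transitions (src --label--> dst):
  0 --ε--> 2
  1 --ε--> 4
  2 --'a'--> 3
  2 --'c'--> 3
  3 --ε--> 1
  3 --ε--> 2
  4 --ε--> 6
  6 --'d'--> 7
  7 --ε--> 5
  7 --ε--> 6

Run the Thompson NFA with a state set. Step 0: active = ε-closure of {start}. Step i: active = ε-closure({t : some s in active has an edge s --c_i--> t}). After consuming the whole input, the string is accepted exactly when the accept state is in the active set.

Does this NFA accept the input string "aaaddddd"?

S₀ = ε-closure({0}) = {0,2}
'a' @ 1: {1,2,3,4,6}
'a' @ 2: {1,2,3,4,6}
'a' @ 3: {1,2,3,4,6}
'd' @ 4: {5,6,7}  ✓accept
'd' @ 5: {5,6,7}  ✓accept
'd' @ 6: {5,6,7}  ✓accept
'd' @ 7: {5,6,7}  ✓accept
'd' @ 8: {5,6,7}  ✓accept
final: {5,6,7}; accept 5 in set

Answer: ACCEPT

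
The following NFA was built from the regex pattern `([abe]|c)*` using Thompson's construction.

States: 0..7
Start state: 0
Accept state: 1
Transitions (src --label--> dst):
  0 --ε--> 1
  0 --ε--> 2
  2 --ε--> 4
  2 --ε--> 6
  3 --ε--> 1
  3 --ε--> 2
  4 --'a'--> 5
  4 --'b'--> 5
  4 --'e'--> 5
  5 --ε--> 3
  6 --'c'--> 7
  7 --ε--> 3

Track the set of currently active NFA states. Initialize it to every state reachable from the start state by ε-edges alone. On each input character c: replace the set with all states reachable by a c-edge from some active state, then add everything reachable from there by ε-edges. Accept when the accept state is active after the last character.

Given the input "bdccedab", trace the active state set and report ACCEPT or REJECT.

Answer: REJECT

Steps:
start: ε-closure({0}) = {0,1,2,4,6}
'b' @ 1: {1,2,3,4,5,6}  ✓accept
'd' @ 2: {}  — state set empty
rest 'ccedab' ignored (set empty)
final: {}; accept 1 not in set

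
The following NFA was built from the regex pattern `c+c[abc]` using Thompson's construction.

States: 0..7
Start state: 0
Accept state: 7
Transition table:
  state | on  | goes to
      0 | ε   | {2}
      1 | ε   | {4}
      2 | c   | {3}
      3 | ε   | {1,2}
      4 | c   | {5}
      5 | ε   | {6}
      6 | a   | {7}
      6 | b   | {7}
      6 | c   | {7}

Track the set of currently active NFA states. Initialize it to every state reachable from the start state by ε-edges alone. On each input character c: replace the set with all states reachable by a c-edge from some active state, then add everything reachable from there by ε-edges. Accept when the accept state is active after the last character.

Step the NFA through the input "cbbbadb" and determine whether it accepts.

initial (ε-close {0}): {0,2}
'c' @ 1: {1,2,3,4}
'b' @ 2: {}  — no active states
rest 'bbadb' ignored (set empty)
final: {}; accept 7 not in set

Answer: REJECT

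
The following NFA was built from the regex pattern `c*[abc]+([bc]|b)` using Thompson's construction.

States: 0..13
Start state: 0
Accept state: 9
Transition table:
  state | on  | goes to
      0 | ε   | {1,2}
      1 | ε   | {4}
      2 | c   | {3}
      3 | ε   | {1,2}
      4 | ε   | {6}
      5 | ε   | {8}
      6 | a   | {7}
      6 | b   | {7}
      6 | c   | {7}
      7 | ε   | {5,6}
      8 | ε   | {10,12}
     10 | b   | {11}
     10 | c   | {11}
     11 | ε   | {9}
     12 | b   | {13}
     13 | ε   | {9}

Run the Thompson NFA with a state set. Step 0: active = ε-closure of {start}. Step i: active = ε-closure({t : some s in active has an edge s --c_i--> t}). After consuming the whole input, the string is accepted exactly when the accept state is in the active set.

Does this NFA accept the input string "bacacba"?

Answer: REJECT

Trace:
start: ε-closure({0}) = {0,1,2,4,6}
'b' @ 1: {5,6,7,8,10,12}
'a' @ 2: {5,6,7,8,10,12}
'c' @ 3: {5,6,7,8,9,10,11,12}  ✓accept
'a' @ 4: {5,6,7,8,10,12}
'c' @ 5: {5,6,7,8,9,10,11,12}  ✓accept
'b' @ 6: {5,6,7,8,9,10,11,12,13}  ✓accept
'a' @ 7: {5,6,7,8,10,12}
end set {5,6,7,8,10,12} — state 9 not in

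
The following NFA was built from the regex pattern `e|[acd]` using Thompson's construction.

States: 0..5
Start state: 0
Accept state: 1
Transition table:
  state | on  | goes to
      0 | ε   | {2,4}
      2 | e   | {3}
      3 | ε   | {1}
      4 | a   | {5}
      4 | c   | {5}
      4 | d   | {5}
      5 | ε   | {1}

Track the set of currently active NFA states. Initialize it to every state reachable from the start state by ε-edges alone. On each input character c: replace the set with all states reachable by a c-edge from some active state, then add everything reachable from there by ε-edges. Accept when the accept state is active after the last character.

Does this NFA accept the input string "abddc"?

start: ε-closure({0}) = {0,2,4}
'a' @ 1: {1,5}  (accept∈set)
'b' @ 2: {}  — dead — no transitions
rest 'ddc' ignored (set empty)
after full input: {}  (accept=1 not in)

Answer: REJECT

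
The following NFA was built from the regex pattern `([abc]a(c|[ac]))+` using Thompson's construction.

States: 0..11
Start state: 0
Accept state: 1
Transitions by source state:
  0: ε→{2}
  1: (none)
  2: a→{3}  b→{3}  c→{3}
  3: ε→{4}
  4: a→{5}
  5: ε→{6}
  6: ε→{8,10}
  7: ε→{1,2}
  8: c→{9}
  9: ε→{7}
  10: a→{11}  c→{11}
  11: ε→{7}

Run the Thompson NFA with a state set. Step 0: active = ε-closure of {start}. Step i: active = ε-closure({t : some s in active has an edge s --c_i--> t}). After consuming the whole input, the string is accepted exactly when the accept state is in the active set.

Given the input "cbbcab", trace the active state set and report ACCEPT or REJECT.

Answer: REJECT

Trace:
S₀ = ε-closure({0}) = {0,2}
'c' @ 1: {3,4}
'b' @ 2: {}  — no active states
rest 'bcab' ignored (set empty)
final: {}; accept 1 not in set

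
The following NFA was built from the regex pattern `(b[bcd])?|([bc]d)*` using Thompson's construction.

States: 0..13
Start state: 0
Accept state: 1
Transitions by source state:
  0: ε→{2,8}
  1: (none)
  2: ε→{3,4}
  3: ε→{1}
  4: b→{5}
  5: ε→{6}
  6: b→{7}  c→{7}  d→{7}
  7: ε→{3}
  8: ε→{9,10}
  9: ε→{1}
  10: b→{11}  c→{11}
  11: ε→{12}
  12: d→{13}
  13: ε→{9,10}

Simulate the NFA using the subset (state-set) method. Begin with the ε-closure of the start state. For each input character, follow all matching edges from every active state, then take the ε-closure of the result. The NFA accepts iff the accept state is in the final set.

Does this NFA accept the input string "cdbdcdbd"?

initial (ε-close {0}): {0,1,2,3,4,8,9,10}
'c' @ 1: {11,12}
'd' @ 2: {1,9,10,13}  ✓accept
'b' @ 3: {11,12}
'd' @ 4: {1,9,10,13}  ✓accept
'c' @ 5: {11,12}
'd' @ 6: {1,9,10,13}  ✓accept
'b' @ 7: {11,12}
'd' @ 8: {1,9,10,13}  ✓accept
end set {1,9,10,13} — state 1 in

Answer: ACCEPT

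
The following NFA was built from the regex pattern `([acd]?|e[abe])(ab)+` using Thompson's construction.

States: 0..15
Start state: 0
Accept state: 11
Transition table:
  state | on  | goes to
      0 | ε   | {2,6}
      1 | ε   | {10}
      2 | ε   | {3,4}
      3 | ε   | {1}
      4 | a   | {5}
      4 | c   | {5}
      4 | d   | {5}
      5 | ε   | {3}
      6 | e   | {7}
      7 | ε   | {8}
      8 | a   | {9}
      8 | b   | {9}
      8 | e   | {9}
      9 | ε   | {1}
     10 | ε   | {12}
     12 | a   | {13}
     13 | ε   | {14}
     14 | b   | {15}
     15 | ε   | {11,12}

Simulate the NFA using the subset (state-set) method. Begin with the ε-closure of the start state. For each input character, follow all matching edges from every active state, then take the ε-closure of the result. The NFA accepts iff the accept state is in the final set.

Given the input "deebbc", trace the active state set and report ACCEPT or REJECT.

initial (ε-close {0}): {0,1,2,3,4,6,10,12}
'd' @ 1: {1,3,5,10,12}
'e' @ 2: {}  — dead — no transitions
rest 'ebbc' ignored (set empty)
after full input: {}  (accept=11 not in)

Answer: REJECT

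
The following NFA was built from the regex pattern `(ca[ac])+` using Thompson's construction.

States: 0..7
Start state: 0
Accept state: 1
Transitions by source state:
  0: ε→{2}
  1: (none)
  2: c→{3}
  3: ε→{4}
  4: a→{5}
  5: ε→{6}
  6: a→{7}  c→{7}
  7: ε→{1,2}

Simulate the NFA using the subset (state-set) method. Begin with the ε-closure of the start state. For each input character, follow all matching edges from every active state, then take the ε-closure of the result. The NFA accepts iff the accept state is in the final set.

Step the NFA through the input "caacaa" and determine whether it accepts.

Answer: ACCEPT

Trace:
start: ε-closure({0}) = {0,2}
'c' @ 1: {3,4}
'a' @ 2: {5,6}
'a' @ 3: {1,2,7}  ✓accept
'c' @ 4: {3,4}
'a' @ 5: {5,6}
'a' @ 6: {1,2,7}  ✓accept
final: {1,2,7}; accept 1 in set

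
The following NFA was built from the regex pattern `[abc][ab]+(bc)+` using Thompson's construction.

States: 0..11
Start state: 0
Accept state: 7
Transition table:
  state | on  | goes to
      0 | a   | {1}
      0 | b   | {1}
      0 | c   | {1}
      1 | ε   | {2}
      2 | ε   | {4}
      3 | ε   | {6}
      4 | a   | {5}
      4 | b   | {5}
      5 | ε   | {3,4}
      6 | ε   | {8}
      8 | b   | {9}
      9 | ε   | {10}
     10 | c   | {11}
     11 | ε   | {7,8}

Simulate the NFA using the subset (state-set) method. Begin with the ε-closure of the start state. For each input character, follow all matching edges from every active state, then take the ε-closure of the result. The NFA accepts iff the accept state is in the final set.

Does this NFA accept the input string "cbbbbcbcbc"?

Answer: ACCEPT

Steps:
S₀ = ε-closure({0}) = {0}
'c' @ 1: {1,2,4}
'b' @ 2: {3,4,5,6,8}
'b' @ 3: {3,4,5,6,8,9,10}
'b' @ 4: {3,4,5,6,8,9,10}
'b' @ 5: {3,4,5,6,8,9,10}
'c' @ 6: {7,8,11}  (accept∈set)
'b' @ 7: {9,10}
'c' @ 8: {7,8,11}  (accept∈set)
'b' @ 9: {9,10}
'c' @ 10: {7,8,11}  (accept∈set)
end set {7,8,11} — state 7 in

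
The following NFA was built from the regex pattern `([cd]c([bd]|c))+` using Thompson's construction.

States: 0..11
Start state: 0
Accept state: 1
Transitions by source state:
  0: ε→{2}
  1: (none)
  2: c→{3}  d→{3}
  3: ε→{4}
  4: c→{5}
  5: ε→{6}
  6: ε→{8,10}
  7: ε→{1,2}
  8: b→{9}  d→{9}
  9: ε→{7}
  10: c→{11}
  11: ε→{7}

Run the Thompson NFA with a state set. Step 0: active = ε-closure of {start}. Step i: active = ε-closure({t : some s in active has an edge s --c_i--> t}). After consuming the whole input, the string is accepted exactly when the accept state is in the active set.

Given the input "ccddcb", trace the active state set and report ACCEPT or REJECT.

S₀ = ε-closure({0}) = {0,2}
'c' @ 1: {3,4}
'c' @ 2: {5,6,8,10}
'd' @ 3: {1,2,7,9}  (accept∈set)
'd' @ 4: {3,4}
'c' @ 5: {5,6,8,10}
'b' @ 6: {1,2,7,9}  (accept∈set)
after full input: {1,2,7,9}  (accept=1 in)

Answer: ACCEPT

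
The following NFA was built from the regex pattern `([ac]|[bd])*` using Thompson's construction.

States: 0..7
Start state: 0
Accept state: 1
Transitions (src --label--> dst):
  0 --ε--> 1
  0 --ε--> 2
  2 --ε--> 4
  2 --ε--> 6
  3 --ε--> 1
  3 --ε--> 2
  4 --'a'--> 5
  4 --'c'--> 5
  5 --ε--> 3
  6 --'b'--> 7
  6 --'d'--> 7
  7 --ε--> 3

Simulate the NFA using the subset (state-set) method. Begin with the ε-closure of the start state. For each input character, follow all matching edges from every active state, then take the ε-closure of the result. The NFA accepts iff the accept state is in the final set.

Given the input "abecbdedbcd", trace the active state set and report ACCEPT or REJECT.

initial (ε-close {0}): {0,1,2,4,6}
'a' @ 1: {1,2,3,4,5,6}  [accepting]
'b' @ 2: {1,2,3,4,6,7}  [accepting]
'e' @ 3: {}  — dead — no transitions
rest 'cbdedbcd' ignored (set empty)
final: {}; accept 1 not in set

Answer: REJECT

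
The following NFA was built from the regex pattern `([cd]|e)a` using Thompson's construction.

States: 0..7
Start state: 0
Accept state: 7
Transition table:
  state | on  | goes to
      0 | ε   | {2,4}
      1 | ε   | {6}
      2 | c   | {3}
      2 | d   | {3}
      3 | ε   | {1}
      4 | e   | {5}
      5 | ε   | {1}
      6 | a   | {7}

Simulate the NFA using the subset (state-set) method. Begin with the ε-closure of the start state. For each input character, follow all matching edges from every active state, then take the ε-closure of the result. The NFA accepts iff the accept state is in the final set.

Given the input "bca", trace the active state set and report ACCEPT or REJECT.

start: ε-closure({0}) = {0,2,4}
'b' @ 1: {}  — dead — no transitions
rest 'ca' ignored (set empty)
final: {}; accept 7 not in set

Answer: REJECT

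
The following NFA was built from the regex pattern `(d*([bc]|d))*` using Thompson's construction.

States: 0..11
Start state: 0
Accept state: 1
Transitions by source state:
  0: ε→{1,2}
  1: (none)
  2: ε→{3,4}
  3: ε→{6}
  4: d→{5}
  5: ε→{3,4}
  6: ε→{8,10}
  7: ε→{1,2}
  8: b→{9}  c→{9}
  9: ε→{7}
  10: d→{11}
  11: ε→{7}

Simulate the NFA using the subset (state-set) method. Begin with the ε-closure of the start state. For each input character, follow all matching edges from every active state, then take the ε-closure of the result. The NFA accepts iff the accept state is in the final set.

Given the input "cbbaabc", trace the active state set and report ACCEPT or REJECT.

start: ε-closure({0}) = {0,1,2,3,4,6,8,10}
'c' @ 1: {1,2,3,4,6,7,8,9,10}  [accepting]
'b' @ 2: {1,2,3,4,6,7,8,9,10}  [accepting]
'b' @ 3: {1,2,3,4,6,7,8,9,10}  [accepting]
'a' @ 4: {}  — no active states
rest 'abc' ignored (set empty)
end set {} — state 1 not in

Answer: REJECT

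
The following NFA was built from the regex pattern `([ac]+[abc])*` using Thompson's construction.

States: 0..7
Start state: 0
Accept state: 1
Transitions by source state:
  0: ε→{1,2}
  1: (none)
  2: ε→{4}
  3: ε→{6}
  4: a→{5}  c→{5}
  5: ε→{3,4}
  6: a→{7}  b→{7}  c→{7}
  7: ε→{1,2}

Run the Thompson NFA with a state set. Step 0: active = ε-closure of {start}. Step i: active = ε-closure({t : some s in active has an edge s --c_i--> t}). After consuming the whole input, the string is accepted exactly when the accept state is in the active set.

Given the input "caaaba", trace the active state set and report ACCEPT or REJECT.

Answer: REJECT

Trace:
S₀ = ε-closure({0}) = {0,1,2,4}
'c' @ 1: {3,4,5,6}
'a' @ 2: {1,2,3,4,5,6,7}  ✓accept
'a' @ 3: {1,2,3,4,5,6,7}  ✓accept
'a' @ 4: {1,2,3,4,5,6,7}  ✓accept
'b' @ 5: {1,2,4,7}  ✓accept
'a' @ 6: {3,4,5,6}
after full input: {3,4,5,6}  (accept=1 not in)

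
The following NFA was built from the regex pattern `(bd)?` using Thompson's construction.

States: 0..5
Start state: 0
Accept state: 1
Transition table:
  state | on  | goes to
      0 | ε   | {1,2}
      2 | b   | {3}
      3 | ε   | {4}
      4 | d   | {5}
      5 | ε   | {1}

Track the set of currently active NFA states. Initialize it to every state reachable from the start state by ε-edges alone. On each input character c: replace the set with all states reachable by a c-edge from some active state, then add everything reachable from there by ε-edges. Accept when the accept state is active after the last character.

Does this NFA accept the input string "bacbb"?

initial (ε-close {0}): {0,1,2}
'b' @ 1: {3,4}
'a' @ 2: {}  — no active states
rest 'cbb' ignored (set empty)
final: {}; accept 1 not in set

Answer: REJECT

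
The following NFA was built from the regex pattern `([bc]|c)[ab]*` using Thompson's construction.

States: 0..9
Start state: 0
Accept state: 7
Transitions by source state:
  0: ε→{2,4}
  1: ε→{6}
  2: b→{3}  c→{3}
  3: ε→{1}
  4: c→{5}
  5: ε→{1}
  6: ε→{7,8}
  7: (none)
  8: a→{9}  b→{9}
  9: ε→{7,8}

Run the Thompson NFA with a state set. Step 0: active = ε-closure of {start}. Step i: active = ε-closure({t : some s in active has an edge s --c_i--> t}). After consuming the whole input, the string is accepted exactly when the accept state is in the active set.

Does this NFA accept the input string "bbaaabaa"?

initial (ε-close {0}): {0,2,4}
'b' @ 1: {1,3,6,7,8}  [accepting]
'b' @ 2: {7,8,9}  [accepting]
'a' @ 3: {7,8,9}  [accepting]
'a' @ 4: {7,8,9}  [accepting]
'a' @ 5: {7,8,9}  [accepting]
'b' @ 6: {7,8,9}  [accepting]
'a' @ 7: {7,8,9}  [accepting]
'a' @ 8: {7,8,9}  [accepting]
end set {7,8,9} — state 7 in

Answer: ACCEPT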